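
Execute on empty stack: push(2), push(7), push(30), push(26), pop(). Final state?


push(2) -> [2]
push(7) -> [2, 7]
push(30) -> [2, 7, 30]
push(26) -> [2, 7, 30, 26]
pop() returns 26 -> [2, 7, 30]
Final stack (bottom to top): [2, 7, 30]


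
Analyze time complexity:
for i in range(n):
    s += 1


Per nesting level: O(n) = O(n)
Complexity: O(n)


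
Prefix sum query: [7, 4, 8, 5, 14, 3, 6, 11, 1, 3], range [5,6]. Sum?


Prefix sums: [0, 7, 11, 19, 24, 38, 41, 47, 58, 59, 62]
Sum[5..6] = prefix[7] - prefix[5] = 47 - 38 = 9


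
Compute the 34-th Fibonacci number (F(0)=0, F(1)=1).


F(n)=F(n-1)+F(n-2)
...F(32)=2178309, F(33)=3524578, F(34)=5702887


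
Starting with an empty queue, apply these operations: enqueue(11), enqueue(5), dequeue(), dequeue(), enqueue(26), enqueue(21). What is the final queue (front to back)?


enqueue(11) -> [11]
enqueue(5) -> [11, 5]
dequeue() returns 11 -> [5]
dequeue() returns 5 -> []
enqueue(26) -> [26]
enqueue(21) -> [26, 21]
Final queue (front to back): [26, 21]


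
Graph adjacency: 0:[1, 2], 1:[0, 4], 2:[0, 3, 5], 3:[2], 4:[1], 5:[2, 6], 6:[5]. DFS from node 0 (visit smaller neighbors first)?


DFS stack-based: start with [0]
Visit order: [0, 1, 4, 2, 3, 5, 6]


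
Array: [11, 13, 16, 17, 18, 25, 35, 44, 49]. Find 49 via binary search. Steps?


Search for 49:
[0,8] mid=4 arr[4]=18
[5,8] mid=6 arr[6]=35
[7,8] mid=7 arr[7]=44
[8,8] mid=8 arr[8]=49
Total: 4 comparisons


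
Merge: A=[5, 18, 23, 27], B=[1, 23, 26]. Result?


Compare heads, take smaller each step.
Merged: [1, 5, 18, 23, 23, 26, 27]


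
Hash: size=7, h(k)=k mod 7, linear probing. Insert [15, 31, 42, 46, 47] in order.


Insertions: 15->slot 1; 31->slot 3; 42->slot 0; 46->slot 4; 47->slot 5
Table: [42, 15, None, 31, 46, 47, None]


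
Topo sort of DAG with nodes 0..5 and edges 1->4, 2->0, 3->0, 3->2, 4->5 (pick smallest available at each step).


Kahn's algorithm, process smallest node first
Order: [1, 3, 2, 0, 4, 5]


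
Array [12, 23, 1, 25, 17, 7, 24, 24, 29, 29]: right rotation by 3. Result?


Right rotate by 3: [24, 29, 29, 12, 23, 1, 25, 17, 7, 24]


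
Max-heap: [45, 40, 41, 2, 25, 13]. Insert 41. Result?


Append 41: [45, 40, 41, 2, 25, 13, 41]
Bubble up: no swaps needed
Result: [45, 40, 41, 2, 25, 13, 41]


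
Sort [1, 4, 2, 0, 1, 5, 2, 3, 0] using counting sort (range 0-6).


Count array: [2, 2, 2, 1, 1, 1, 0]
Reconstruct: [0, 0, 1, 1, 2, 2, 3, 4, 5]


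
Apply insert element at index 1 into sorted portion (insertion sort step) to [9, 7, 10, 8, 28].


After one pass: [7, 9, 10, 8, 28]


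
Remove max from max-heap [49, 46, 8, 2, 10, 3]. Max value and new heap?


Max = 49
Replace root with last, heapify down
Resulting heap: [46, 10, 8, 2, 3]


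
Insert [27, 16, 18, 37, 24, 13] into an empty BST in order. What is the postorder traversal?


Root = 27; build tree by BST insertion.
Postorder traversal: [13, 24, 18, 16, 37, 27]


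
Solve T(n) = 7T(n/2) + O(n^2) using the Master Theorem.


a=7, b=2, c=2. log_2(7)=2.807 > c=2. Case 1: O(n^log_b(a)) = O(n^2.807)
Complexity: O(n^2.807)


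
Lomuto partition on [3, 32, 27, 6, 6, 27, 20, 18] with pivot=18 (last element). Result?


Elements <= 18 go left of pivot.
Result: [3, 6, 6, 18, 27, 27, 20, 32], pivot at index 3


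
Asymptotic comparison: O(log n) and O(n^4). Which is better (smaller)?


logarithmic grows slower than quartic
O(log n) is asymptotically smaller; O(n^4) grows faster


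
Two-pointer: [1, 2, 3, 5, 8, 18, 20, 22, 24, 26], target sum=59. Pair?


Two pointers: lo=0, hi=9
No pair sums to 59


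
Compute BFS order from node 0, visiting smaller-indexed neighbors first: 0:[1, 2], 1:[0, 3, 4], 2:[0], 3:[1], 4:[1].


BFS queue: start with [0]
Visit order: [0, 1, 2, 3, 4]


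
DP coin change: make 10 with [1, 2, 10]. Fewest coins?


dp[0]=0; dp[i]=1+min(dp[i-c] for c in coins)
...dp[5]=3, dp[6]=3, dp[7]=4, dp[8]=4, dp[9]=5, dp[10]=1
Minimum coins for 10 = 1


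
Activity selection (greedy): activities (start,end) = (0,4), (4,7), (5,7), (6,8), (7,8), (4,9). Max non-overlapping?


Greedy: pick earliest-ending, then skip overlaps.
Selected (3 activities): [(0, 4), (4, 7), (7, 8)]


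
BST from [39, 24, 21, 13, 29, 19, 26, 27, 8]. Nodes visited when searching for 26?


BST root = 39
Search for 26: compare at each node
Path: [39, 24, 29, 26]


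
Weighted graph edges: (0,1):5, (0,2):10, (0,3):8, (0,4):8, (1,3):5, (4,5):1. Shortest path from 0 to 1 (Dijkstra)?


Dijkstra from 0:
Distances: {0: 0, 1: 5, 2: 10, 3: 8, 4: 8, 5: 9}
Shortest distance to 1 = 5, path = [0, 1]


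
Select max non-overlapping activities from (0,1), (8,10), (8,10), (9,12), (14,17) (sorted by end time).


Greedy: pick earliest-ending, then skip overlaps.
Selected (3 activities): [(0, 1), (8, 10), (14, 17)]


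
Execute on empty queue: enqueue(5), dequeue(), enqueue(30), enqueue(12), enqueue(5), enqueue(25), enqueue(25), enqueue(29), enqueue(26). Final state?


enqueue(5) -> [5]
dequeue() returns 5 -> []
enqueue(30) -> [30]
enqueue(12) -> [30, 12]
enqueue(5) -> [30, 12, 5]
enqueue(25) -> [30, 12, 5, 25]
enqueue(25) -> [30, 12, 5, 25, 25]
enqueue(29) -> [30, 12, 5, 25, 25, 29]
enqueue(26) -> [30, 12, 5, 25, 25, 29, 26]
Final queue (front to back): [30, 12, 5, 25, 25, 29, 26]


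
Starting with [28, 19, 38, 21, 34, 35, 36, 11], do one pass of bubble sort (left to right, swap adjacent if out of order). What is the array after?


After one pass: [19, 28, 21, 34, 35, 36, 11, 38]


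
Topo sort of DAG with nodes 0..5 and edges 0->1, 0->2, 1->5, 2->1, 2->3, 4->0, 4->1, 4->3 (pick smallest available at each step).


Kahn's algorithm, process smallest node first
Order: [4, 0, 2, 1, 3, 5]


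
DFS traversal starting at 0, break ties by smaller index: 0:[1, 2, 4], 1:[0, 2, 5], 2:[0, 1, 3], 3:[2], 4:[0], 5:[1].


DFS stack-based: start with [0]
Visit order: [0, 1, 2, 3, 5, 4]


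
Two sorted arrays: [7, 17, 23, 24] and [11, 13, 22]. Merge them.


Compare heads, take smaller each step.
Merged: [7, 11, 13, 17, 22, 23, 24]


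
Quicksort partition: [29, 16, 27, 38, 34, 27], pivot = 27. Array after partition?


Elements <= 27 go left of pivot.
Result: [16, 27, 27, 38, 34, 29], pivot at index 2


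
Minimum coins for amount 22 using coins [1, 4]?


dp[0]=0; dp[i]=1+min(dp[i-c] for c in coins)
...dp[17]=5, dp[18]=6, dp[19]=7, dp[20]=5, dp[21]=6, dp[22]=7
Minimum coins for 22 = 7


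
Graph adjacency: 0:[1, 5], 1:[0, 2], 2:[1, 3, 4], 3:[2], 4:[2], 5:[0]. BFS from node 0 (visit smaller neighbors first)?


BFS queue: start with [0]
Visit order: [0, 1, 5, 2, 3, 4]


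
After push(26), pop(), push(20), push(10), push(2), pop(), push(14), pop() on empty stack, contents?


push(26) -> [26]
pop() returns 26 -> []
push(20) -> [20]
push(10) -> [20, 10]
push(2) -> [20, 10, 2]
pop() returns 2 -> [20, 10]
push(14) -> [20, 10, 14]
pop() returns 14 -> [20, 10]
Final stack (bottom to top): [20, 10]


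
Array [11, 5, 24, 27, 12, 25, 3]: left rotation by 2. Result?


Left rotate by 2: [24, 27, 12, 25, 3, 11, 5]


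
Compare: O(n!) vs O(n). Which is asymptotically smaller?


linear grows slower than factorial
O(n) is asymptotically smaller; O(n!) grows faster


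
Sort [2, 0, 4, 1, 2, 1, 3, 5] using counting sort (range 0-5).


Count array: [1, 2, 2, 1, 1, 1]
Reconstruct: [0, 1, 1, 2, 2, 3, 4, 5]


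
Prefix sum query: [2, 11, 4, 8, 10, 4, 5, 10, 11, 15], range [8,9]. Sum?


Prefix sums: [0, 2, 13, 17, 25, 35, 39, 44, 54, 65, 80]
Sum[8..9] = prefix[10] - prefix[8] = 80 - 54 = 26


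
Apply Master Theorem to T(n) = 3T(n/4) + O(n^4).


a=3, b=4, c=4. log_4(3)=0.792 < c=4. Case 3: O(n^c) = O(n^4)
Complexity: O(n^4)


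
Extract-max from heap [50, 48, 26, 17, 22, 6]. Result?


Max = 50
Replace root with last, heapify down
Resulting heap: [48, 22, 26, 17, 6]


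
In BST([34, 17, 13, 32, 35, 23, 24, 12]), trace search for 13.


BST root = 34
Search for 13: compare at each node
Path: [34, 17, 13]


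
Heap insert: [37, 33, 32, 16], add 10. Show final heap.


Append 10: [37, 33, 32, 16, 10]
Bubble up: no swaps needed
Result: [37, 33, 32, 16, 10]


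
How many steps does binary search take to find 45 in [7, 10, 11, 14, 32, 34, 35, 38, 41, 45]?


Search for 45:
[0,9] mid=4 arr[4]=32
[5,9] mid=7 arr[7]=38
[8,9] mid=8 arr[8]=41
[9,9] mid=9 arr[9]=45
Total: 4 comparisons


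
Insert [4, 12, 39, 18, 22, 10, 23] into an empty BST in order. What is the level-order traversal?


Root = 4; build tree by BST insertion.
Level-Order traversal: [4, 12, 10, 39, 18, 22, 23]


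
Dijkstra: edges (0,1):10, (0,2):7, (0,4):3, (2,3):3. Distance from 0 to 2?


Dijkstra from 0:
Distances: {0: 0, 1: 10, 2: 7, 3: 10, 4: 3}
Shortest distance to 2 = 7, path = [0, 2]


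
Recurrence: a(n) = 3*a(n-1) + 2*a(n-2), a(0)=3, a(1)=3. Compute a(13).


Build bottom-up:
...a(11)=1328883, a(12)=4732887, a(13)=3*4732887+2*1328883=16856427


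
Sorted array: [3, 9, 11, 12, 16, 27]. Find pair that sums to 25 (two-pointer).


Two pointers: lo=0, hi=5
Found pair: (9, 16) summing to 25


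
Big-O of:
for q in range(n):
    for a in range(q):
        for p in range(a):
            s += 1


Per nesting level: O(n) * O(n) [triangular over q] * O(n) [triangular over a] = O(n^3)
Complexity: O(n^3)


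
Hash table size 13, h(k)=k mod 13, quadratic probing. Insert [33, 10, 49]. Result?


Insertions: 33->slot 7; 10->slot 10; 49->slot 11
Table: [None, None, None, None, None, None, None, 33, None, None, 10, 49, None]


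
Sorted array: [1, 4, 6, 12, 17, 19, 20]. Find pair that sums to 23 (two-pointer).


Two pointers: lo=0, hi=6
Found pair: (4, 19) summing to 23


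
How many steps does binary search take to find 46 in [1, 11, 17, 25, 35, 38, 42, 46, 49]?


Search for 46:
[0,8] mid=4 arr[4]=35
[5,8] mid=6 arr[6]=42
[7,8] mid=7 arr[7]=46
Total: 3 comparisons


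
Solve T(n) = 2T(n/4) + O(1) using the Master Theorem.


a=2, b=4, c=0. log_4(2)=0.5 > c=0. Case 1: O(n^log_b(a)) = O(sqrt(n))
Complexity: O(sqrt(n))


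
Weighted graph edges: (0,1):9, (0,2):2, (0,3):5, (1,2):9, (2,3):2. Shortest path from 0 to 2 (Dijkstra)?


Dijkstra from 0:
Distances: {0: 0, 1: 9, 2: 2, 3: 4}
Shortest distance to 2 = 2, path = [0, 2]


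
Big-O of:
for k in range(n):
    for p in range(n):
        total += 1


Per nesting level: O(n) * O(n) = O(n^2)
Complexity: O(n^2)


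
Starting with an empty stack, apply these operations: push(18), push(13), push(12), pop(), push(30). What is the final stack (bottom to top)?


push(18) -> [18]
push(13) -> [18, 13]
push(12) -> [18, 13, 12]
pop() returns 12 -> [18, 13]
push(30) -> [18, 13, 30]
Final stack (bottom to top): [18, 13, 30]


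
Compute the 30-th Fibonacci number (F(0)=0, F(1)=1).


F(n)=F(n-1)+F(n-2)
...F(28)=317811, F(29)=514229, F(30)=832040


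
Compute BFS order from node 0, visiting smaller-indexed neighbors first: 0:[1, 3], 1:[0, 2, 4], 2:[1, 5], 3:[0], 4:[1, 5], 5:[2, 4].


BFS queue: start with [0]
Visit order: [0, 1, 3, 2, 4, 5]


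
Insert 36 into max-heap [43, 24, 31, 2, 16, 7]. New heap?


Append 36: [43, 24, 31, 2, 16, 7, 36]
Bubble up: swap idx 6(36) with idx 2(31)
Result: [43, 24, 36, 2, 16, 7, 31]


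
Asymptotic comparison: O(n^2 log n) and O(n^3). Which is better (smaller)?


n^2 log n grows slower than cubic
O(n^2 log n) is asymptotically smaller; O(n^3) grows faster


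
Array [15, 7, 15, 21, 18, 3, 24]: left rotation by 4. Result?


Left rotate by 4: [18, 3, 24, 15, 7, 15, 21]


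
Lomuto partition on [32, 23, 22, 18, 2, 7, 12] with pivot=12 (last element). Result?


Elements <= 12 go left of pivot.
Result: [2, 7, 12, 18, 32, 23, 22], pivot at index 2


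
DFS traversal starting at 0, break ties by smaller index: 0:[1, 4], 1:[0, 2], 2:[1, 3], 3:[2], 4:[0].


DFS stack-based: start with [0]
Visit order: [0, 1, 2, 3, 4]


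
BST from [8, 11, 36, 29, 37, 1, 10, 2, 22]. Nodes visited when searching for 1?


BST root = 8
Search for 1: compare at each node
Path: [8, 1]


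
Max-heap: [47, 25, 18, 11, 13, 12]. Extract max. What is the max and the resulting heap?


Max = 47
Replace root with last, heapify down
Resulting heap: [25, 13, 18, 11, 12]


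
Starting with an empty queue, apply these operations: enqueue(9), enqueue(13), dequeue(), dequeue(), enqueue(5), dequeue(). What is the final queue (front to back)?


enqueue(9) -> [9]
enqueue(13) -> [9, 13]
dequeue() returns 9 -> [13]
dequeue() returns 13 -> []
enqueue(5) -> [5]
dequeue() returns 5 -> []
Final queue (front to back): []


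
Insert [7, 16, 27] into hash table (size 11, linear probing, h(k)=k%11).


Insertions: 7->slot 7; 16->slot 5; 27->slot 6
Table: [None, None, None, None, None, 16, 27, 7, None, None, None]


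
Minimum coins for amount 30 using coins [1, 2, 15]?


dp[0]=0; dp[i]=1+min(dp[i-c] for c in coins)
...dp[25]=6, dp[26]=7, dp[27]=7, dp[28]=8, dp[29]=8, dp[30]=2
Minimum coins for 30 = 2


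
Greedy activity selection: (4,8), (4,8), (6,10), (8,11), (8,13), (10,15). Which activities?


Greedy: pick earliest-ending, then skip overlaps.
Selected (2 activities): [(4, 8), (8, 11)]


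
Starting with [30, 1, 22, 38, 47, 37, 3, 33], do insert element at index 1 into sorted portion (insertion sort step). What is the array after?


After one pass: [1, 30, 22, 38, 47, 37, 3, 33]


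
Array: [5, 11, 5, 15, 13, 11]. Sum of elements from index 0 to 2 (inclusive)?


Prefix sums: [0, 5, 16, 21, 36, 49, 60]
Sum[0..2] = prefix[3] - prefix[0] = 21 - 0 = 21


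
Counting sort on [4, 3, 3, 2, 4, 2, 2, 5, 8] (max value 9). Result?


Count array: [0, 0, 3, 2, 2, 1, 0, 0, 1, 0]
Reconstruct: [2, 2, 2, 3, 3, 4, 4, 5, 8]


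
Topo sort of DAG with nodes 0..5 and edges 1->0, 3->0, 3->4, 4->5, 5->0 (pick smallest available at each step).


Kahn's algorithm, process smallest node first
Order: [1, 2, 3, 4, 5, 0]


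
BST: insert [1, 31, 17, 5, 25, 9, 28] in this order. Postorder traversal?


Root = 1; build tree by BST insertion.
Postorder traversal: [9, 5, 28, 25, 17, 31, 1]


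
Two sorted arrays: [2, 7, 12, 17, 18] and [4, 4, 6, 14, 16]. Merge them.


Compare heads, take smaller each step.
Merged: [2, 4, 4, 6, 7, 12, 14, 16, 17, 18]


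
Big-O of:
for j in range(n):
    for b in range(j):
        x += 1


Per nesting level: O(n) * O(n) [triangular over j] = O(n^2)
Complexity: O(n^2)


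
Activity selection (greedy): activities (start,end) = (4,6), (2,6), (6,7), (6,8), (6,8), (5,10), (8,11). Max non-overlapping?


Greedy: pick earliest-ending, then skip overlaps.
Selected (3 activities): [(4, 6), (6, 7), (8, 11)]


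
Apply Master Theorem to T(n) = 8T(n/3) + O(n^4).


a=8, b=3, c=4. log_3(8)=1.893 < c=4. Case 3: O(n^c) = O(n^4)
Complexity: O(n^4)


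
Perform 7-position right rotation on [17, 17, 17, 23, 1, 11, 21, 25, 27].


Right rotate by 7: [17, 23, 1, 11, 21, 25, 27, 17, 17]


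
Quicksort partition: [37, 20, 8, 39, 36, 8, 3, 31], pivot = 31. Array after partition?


Elements <= 31 go left of pivot.
Result: [20, 8, 8, 3, 31, 37, 39, 36], pivot at index 4


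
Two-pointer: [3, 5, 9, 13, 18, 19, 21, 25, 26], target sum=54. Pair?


Two pointers: lo=0, hi=8
No pair sums to 54


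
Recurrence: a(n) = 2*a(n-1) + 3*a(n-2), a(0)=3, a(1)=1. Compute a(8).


Build bottom-up:
...a(6)=731, a(7)=2185, a(8)=2*2185+3*731=6563


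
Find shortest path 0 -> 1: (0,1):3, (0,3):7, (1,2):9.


Dijkstra from 0:
Distances: {0: 0, 1: 3, 2: 12, 3: 7}
Shortest distance to 1 = 3, path = [0, 1]


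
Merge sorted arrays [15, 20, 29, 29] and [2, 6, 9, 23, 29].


Compare heads, take smaller each step.
Merged: [2, 6, 9, 15, 20, 23, 29, 29, 29]


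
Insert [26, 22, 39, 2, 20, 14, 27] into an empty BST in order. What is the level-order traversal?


Root = 26; build tree by BST insertion.
Level-Order traversal: [26, 22, 39, 2, 27, 20, 14]


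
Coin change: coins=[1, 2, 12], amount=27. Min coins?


dp[0]=0; dp[i]=1+min(dp[i-c] for c in coins)
...dp[22]=6, dp[23]=7, dp[24]=2, dp[25]=3, dp[26]=3, dp[27]=4
Minimum coins for 27 = 4


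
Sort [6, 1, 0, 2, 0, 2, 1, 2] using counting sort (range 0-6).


Count array: [2, 2, 3, 0, 0, 0, 1]
Reconstruct: [0, 0, 1, 1, 2, 2, 2, 6]


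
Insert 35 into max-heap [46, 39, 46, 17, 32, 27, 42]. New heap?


Append 35: [46, 39, 46, 17, 32, 27, 42, 35]
Bubble up: swap idx 7(35) with idx 3(17)
Result: [46, 39, 46, 35, 32, 27, 42, 17]


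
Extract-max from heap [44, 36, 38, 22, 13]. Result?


Max = 44
Replace root with last, heapify down
Resulting heap: [38, 36, 13, 22]


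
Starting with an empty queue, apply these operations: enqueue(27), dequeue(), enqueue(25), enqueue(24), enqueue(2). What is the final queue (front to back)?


enqueue(27) -> [27]
dequeue() returns 27 -> []
enqueue(25) -> [25]
enqueue(24) -> [25, 24]
enqueue(2) -> [25, 24, 2]
Final queue (front to back): [25, 24, 2]


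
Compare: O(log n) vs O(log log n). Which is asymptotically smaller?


double-logarithmic grows slower than logarithmic
O(log log n) is asymptotically smaller; O(log n) grows faster


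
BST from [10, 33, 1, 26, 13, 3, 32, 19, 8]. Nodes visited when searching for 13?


BST root = 10
Search for 13: compare at each node
Path: [10, 33, 26, 13]


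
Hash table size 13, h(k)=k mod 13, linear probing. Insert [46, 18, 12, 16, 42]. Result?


Insertions: 46->slot 7; 18->slot 5; 12->slot 12; 16->slot 3; 42->slot 4
Table: [None, None, None, 16, 42, 18, None, 46, None, None, None, None, 12]


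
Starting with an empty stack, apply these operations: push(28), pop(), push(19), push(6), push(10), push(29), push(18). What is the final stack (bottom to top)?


push(28) -> [28]
pop() returns 28 -> []
push(19) -> [19]
push(6) -> [19, 6]
push(10) -> [19, 6, 10]
push(29) -> [19, 6, 10, 29]
push(18) -> [19, 6, 10, 29, 18]
Final stack (bottom to top): [19, 6, 10, 29, 18]


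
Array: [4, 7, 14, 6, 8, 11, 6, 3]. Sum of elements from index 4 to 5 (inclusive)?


Prefix sums: [0, 4, 11, 25, 31, 39, 50, 56, 59]
Sum[4..5] = prefix[6] - prefix[4] = 50 - 31 = 19


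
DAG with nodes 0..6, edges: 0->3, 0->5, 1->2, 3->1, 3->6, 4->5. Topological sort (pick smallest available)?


Kahn's algorithm, process smallest node first
Order: [0, 3, 1, 2, 4, 5, 6]


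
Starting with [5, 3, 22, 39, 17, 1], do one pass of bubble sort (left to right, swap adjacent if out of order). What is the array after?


After one pass: [3, 5, 22, 17, 1, 39]


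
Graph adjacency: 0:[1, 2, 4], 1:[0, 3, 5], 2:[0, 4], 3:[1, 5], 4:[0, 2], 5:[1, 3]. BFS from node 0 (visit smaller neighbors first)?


BFS queue: start with [0]
Visit order: [0, 1, 2, 4, 3, 5]


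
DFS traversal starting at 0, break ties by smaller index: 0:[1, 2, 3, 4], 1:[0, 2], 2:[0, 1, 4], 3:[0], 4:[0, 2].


DFS stack-based: start with [0]
Visit order: [0, 1, 2, 4, 3]


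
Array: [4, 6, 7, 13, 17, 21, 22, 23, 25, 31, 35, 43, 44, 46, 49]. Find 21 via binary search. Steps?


Search for 21:
[0,14] mid=7 arr[7]=23
[0,6] mid=3 arr[3]=13
[4,6] mid=5 arr[5]=21
Total: 3 comparisons


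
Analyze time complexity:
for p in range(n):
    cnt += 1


Per nesting level: O(n) = O(n)
Complexity: O(n)


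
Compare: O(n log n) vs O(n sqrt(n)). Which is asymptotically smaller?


linearithmic grows slower than n^1.5
O(n log n) is asymptotically smaller; O(n sqrt(n)) grows faster


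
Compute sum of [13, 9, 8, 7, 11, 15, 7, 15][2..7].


Prefix sums: [0, 13, 22, 30, 37, 48, 63, 70, 85]
Sum[2..7] = prefix[8] - prefix[2] = 85 - 22 = 63


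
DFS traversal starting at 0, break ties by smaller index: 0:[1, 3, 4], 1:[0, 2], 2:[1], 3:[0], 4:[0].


DFS stack-based: start with [0]
Visit order: [0, 1, 2, 3, 4]


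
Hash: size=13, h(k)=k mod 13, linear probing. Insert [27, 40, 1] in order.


Insertions: 27->slot 1; 40->slot 2; 1->slot 3
Table: [None, 27, 40, 1, None, None, None, None, None, None, None, None, None]


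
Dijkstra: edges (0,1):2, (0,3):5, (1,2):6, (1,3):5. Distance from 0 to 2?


Dijkstra from 0:
Distances: {0: 0, 1: 2, 2: 8, 3: 5}
Shortest distance to 2 = 8, path = [0, 1, 2]


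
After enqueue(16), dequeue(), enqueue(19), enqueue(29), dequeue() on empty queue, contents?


enqueue(16) -> [16]
dequeue() returns 16 -> []
enqueue(19) -> [19]
enqueue(29) -> [19, 29]
dequeue() returns 19 -> [29]
Final queue (front to back): [29]


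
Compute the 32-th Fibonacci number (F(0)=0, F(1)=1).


F(n)=F(n-1)+F(n-2)
...F(30)=832040, F(31)=1346269, F(32)=2178309


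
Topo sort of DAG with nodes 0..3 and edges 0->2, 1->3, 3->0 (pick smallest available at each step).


Kahn's algorithm, process smallest node first
Order: [1, 3, 0, 2]


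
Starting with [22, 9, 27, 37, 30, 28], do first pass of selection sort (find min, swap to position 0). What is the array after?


After one pass: [9, 22, 27, 37, 30, 28]


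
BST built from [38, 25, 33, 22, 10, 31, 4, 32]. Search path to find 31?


BST root = 38
Search for 31: compare at each node
Path: [38, 25, 33, 31]


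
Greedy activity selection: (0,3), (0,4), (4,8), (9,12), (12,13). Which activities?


Greedy: pick earliest-ending, then skip overlaps.
Selected (4 activities): [(0, 3), (4, 8), (9, 12), (12, 13)]


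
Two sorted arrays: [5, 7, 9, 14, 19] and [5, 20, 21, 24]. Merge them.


Compare heads, take smaller each step.
Merged: [5, 5, 7, 9, 14, 19, 20, 21, 24]


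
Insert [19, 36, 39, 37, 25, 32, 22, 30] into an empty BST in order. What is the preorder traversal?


Root = 19; build tree by BST insertion.
Preorder traversal: [19, 36, 25, 22, 32, 30, 39, 37]


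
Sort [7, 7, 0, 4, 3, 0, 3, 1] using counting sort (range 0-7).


Count array: [2, 1, 0, 2, 1, 0, 0, 2]
Reconstruct: [0, 0, 1, 3, 3, 4, 7, 7]


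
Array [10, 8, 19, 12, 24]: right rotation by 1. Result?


Right rotate by 1: [24, 10, 8, 19, 12]


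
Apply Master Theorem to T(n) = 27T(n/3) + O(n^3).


a=27, b=3, c=3. log_3(27)=3 = c=3. Case 2: O(n^c log n) = O(n^3 log n)
Complexity: O(n^3 log n)


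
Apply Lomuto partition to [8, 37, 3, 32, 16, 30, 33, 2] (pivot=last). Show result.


Elements <= 2 go left of pivot.
Result: [2, 37, 3, 32, 16, 30, 33, 8], pivot at index 0


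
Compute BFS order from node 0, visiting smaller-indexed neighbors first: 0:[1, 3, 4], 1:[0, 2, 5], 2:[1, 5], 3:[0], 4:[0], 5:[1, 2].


BFS queue: start with [0]
Visit order: [0, 1, 3, 4, 2, 5]


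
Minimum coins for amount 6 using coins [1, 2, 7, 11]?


dp[0]=0; dp[i]=1+min(dp[i-c] for c in coins)
...dp[1]=1, dp[2]=1, dp[3]=2, dp[4]=2, dp[5]=3, dp[6]=3
Minimum coins for 6 = 3


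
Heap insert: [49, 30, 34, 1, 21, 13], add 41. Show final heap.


Append 41: [49, 30, 34, 1, 21, 13, 41]
Bubble up: swap idx 6(41) with idx 2(34)
Result: [49, 30, 41, 1, 21, 13, 34]


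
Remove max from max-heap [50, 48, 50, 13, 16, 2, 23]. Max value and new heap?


Max = 50
Replace root with last, heapify down
Resulting heap: [50, 48, 23, 13, 16, 2]


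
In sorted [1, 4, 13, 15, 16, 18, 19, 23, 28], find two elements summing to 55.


Two pointers: lo=0, hi=8
No pair sums to 55


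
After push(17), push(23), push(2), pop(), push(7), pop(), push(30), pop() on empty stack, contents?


push(17) -> [17]
push(23) -> [17, 23]
push(2) -> [17, 23, 2]
pop() returns 2 -> [17, 23]
push(7) -> [17, 23, 7]
pop() returns 7 -> [17, 23]
push(30) -> [17, 23, 30]
pop() returns 30 -> [17, 23]
Final stack (bottom to top): [17, 23]


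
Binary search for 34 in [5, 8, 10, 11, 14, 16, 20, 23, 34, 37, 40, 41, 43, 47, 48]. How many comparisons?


Search for 34:
[0,14] mid=7 arr[7]=23
[8,14] mid=11 arr[11]=41
[8,10] mid=9 arr[9]=37
[8,8] mid=8 arr[8]=34
Total: 4 comparisons


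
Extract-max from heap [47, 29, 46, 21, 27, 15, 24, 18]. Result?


Max = 47
Replace root with last, heapify down
Resulting heap: [46, 29, 24, 21, 27, 15, 18]


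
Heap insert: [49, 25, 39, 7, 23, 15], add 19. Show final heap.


Append 19: [49, 25, 39, 7, 23, 15, 19]
Bubble up: no swaps needed
Result: [49, 25, 39, 7, 23, 15, 19]


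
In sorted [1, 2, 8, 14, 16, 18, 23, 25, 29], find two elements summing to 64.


Two pointers: lo=0, hi=8
No pair sums to 64


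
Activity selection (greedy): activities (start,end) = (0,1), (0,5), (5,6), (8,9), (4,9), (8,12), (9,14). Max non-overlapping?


Greedy: pick earliest-ending, then skip overlaps.
Selected (4 activities): [(0, 1), (5, 6), (8, 9), (9, 14)]


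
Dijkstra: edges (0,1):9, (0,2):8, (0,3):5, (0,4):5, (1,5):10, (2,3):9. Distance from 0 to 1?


Dijkstra from 0:
Distances: {0: 0, 1: 9, 2: 8, 3: 5, 4: 5, 5: 19}
Shortest distance to 1 = 9, path = [0, 1]


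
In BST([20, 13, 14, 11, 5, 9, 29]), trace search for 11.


BST root = 20
Search for 11: compare at each node
Path: [20, 13, 11]


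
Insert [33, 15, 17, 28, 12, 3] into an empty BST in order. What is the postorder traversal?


Root = 33; build tree by BST insertion.
Postorder traversal: [3, 12, 28, 17, 15, 33]


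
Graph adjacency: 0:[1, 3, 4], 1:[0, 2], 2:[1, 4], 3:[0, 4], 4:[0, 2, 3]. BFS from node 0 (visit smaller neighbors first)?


BFS queue: start with [0]
Visit order: [0, 1, 3, 4, 2]


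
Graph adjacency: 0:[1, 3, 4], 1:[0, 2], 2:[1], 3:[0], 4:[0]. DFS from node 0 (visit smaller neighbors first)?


DFS stack-based: start with [0]
Visit order: [0, 1, 2, 3, 4]


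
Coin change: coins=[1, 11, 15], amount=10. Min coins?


dp[0]=0; dp[i]=1+min(dp[i-c] for c in coins)
...dp[5]=5, dp[6]=6, dp[7]=7, dp[8]=8, dp[9]=9, dp[10]=10
Minimum coins for 10 = 10


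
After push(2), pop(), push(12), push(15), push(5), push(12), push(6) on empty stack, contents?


push(2) -> [2]
pop() returns 2 -> []
push(12) -> [12]
push(15) -> [12, 15]
push(5) -> [12, 15, 5]
push(12) -> [12, 15, 5, 12]
push(6) -> [12, 15, 5, 12, 6]
Final stack (bottom to top): [12, 15, 5, 12, 6]


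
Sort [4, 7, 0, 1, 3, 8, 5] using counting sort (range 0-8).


Count array: [1, 1, 0, 1, 1, 1, 0, 1, 1]
Reconstruct: [0, 1, 3, 4, 5, 7, 8]


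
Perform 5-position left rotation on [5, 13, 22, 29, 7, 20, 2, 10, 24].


Left rotate by 5: [20, 2, 10, 24, 5, 13, 22, 29, 7]


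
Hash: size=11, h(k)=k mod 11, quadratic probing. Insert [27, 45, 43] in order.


Insertions: 27->slot 5; 45->slot 1; 43->slot 10
Table: [None, 45, None, None, None, 27, None, None, None, None, 43]


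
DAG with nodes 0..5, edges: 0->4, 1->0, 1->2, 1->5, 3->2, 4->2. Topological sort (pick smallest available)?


Kahn's algorithm, process smallest node first
Order: [1, 0, 3, 4, 2, 5]


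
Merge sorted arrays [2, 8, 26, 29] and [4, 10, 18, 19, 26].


Compare heads, take smaller each step.
Merged: [2, 4, 8, 10, 18, 19, 26, 26, 29]


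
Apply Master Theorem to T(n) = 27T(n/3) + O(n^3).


a=27, b=3, c=3. log_3(27)=3 = c=3. Case 2: O(n^c log n) = O(n^3 log n)
Complexity: O(n^3 log n)


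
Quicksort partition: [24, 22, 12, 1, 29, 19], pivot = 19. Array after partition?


Elements <= 19 go left of pivot.
Result: [12, 1, 19, 22, 29, 24], pivot at index 2


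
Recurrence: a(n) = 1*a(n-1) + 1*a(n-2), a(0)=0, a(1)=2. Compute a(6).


Build bottom-up:
...a(4)=6, a(5)=10, a(6)=1*10+1*6=16


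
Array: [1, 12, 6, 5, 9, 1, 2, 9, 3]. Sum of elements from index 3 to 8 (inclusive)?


Prefix sums: [0, 1, 13, 19, 24, 33, 34, 36, 45, 48]
Sum[3..8] = prefix[9] - prefix[3] = 48 - 19 = 29


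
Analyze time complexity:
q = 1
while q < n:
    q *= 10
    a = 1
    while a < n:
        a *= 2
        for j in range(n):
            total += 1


Per nesting level: O(log n) * O(log n) * O(n) = O(n (log n)^2)
Complexity: O(n (log n)^2)


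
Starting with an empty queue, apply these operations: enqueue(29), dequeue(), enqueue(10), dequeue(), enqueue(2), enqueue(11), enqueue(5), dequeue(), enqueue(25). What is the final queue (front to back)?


enqueue(29) -> [29]
dequeue() returns 29 -> []
enqueue(10) -> [10]
dequeue() returns 10 -> []
enqueue(2) -> [2]
enqueue(11) -> [2, 11]
enqueue(5) -> [2, 11, 5]
dequeue() returns 2 -> [11, 5]
enqueue(25) -> [11, 5, 25]
Final queue (front to back): [11, 5, 25]


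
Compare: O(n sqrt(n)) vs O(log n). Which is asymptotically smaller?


logarithmic grows slower than n^1.5
O(log n) is asymptotically smaller; O(n sqrt(n)) grows faster


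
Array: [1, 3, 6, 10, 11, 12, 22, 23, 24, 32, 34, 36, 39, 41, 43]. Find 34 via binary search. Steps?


Search for 34:
[0,14] mid=7 arr[7]=23
[8,14] mid=11 arr[11]=36
[8,10] mid=9 arr[9]=32
[10,10] mid=10 arr[10]=34
Total: 4 comparisons


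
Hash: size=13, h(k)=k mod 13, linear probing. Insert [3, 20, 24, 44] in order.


Insertions: 3->slot 3; 20->slot 7; 24->slot 11; 44->slot 5
Table: [None, None, None, 3, None, 44, None, 20, None, None, None, 24, None]


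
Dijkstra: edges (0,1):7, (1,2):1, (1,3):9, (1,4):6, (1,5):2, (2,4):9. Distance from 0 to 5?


Dijkstra from 0:
Distances: {0: 0, 1: 7, 2: 8, 3: 16, 4: 13, 5: 9}
Shortest distance to 5 = 9, path = [0, 1, 5]


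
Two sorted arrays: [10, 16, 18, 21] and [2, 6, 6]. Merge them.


Compare heads, take smaller each step.
Merged: [2, 6, 6, 10, 16, 18, 21]


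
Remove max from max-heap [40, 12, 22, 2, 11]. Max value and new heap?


Max = 40
Replace root with last, heapify down
Resulting heap: [22, 12, 11, 2]


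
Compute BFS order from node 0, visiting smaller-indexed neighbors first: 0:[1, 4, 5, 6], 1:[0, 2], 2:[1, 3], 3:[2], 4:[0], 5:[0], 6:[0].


BFS queue: start with [0]
Visit order: [0, 1, 4, 5, 6, 2, 3]


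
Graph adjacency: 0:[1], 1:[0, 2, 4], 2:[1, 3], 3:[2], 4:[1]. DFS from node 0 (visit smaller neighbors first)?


DFS stack-based: start with [0]
Visit order: [0, 1, 2, 3, 4]


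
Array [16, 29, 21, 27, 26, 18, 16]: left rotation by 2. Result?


Left rotate by 2: [21, 27, 26, 18, 16, 16, 29]


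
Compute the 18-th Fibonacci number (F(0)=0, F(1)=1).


F(n)=F(n-1)+F(n-2)
...F(16)=987, F(17)=1597, F(18)=2584


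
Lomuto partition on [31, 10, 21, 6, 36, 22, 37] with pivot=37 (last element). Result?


Elements <= 37 go left of pivot.
Result: [31, 10, 21, 6, 36, 22, 37], pivot at index 6


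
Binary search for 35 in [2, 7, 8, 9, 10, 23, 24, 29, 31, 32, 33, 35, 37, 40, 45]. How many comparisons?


Search for 35:
[0,14] mid=7 arr[7]=29
[8,14] mid=11 arr[11]=35
Total: 2 comparisons


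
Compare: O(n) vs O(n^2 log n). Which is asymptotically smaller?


linear grows slower than n^2 log n
O(n) is asymptotically smaller; O(n^2 log n) grows faster


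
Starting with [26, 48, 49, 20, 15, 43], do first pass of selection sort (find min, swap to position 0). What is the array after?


After one pass: [15, 48, 49, 20, 26, 43]


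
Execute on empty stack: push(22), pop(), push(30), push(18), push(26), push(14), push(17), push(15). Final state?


push(22) -> [22]
pop() returns 22 -> []
push(30) -> [30]
push(18) -> [30, 18]
push(26) -> [30, 18, 26]
push(14) -> [30, 18, 26, 14]
push(17) -> [30, 18, 26, 14, 17]
push(15) -> [30, 18, 26, 14, 17, 15]
Final stack (bottom to top): [30, 18, 26, 14, 17, 15]


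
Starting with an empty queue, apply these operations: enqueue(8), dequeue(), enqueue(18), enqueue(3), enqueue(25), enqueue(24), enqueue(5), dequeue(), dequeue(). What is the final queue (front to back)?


enqueue(8) -> [8]
dequeue() returns 8 -> []
enqueue(18) -> [18]
enqueue(3) -> [18, 3]
enqueue(25) -> [18, 3, 25]
enqueue(24) -> [18, 3, 25, 24]
enqueue(5) -> [18, 3, 25, 24, 5]
dequeue() returns 18 -> [3, 25, 24, 5]
dequeue() returns 3 -> [25, 24, 5]
Final queue (front to back): [25, 24, 5]


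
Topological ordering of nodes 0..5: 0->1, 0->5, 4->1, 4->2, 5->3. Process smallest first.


Kahn's algorithm, process smallest node first
Order: [0, 4, 1, 2, 5, 3]


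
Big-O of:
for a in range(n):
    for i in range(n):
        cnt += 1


Per nesting level: O(n) * O(n) = O(n^2)
Complexity: O(n^2)


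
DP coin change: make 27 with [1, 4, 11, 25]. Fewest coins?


dp[0]=0; dp[i]=1+min(dp[i-c] for c in coins)
...dp[22]=2, dp[23]=3, dp[24]=4, dp[25]=1, dp[26]=2, dp[27]=3
Minimum coins for 27 = 3


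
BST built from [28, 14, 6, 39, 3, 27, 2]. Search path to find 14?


BST root = 28
Search for 14: compare at each node
Path: [28, 14]


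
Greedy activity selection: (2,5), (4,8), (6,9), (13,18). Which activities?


Greedy: pick earliest-ending, then skip overlaps.
Selected (3 activities): [(2, 5), (6, 9), (13, 18)]


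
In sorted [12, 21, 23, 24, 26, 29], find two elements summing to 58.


Two pointers: lo=0, hi=5
No pair sums to 58


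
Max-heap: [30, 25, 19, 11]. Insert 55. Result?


Append 55: [30, 25, 19, 11, 55]
Bubble up: swap idx 4(55) with idx 1(25); swap idx 1(55) with idx 0(30)
Result: [55, 30, 19, 11, 25]


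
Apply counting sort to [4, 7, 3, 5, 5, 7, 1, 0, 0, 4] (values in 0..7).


Count array: [2, 1, 0, 1, 2, 2, 0, 2]
Reconstruct: [0, 0, 1, 3, 4, 4, 5, 5, 7, 7]


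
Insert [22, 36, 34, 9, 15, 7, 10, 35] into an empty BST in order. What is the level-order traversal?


Root = 22; build tree by BST insertion.
Level-Order traversal: [22, 9, 36, 7, 15, 34, 10, 35]


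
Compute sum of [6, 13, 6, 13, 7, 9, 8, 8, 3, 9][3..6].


Prefix sums: [0, 6, 19, 25, 38, 45, 54, 62, 70, 73, 82]
Sum[3..6] = prefix[7] - prefix[3] = 62 - 25 = 37


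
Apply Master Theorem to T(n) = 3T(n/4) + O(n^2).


a=3, b=4, c=2. log_4(3)=0.792 < c=2. Case 3: O(n^c) = O(n^2)
Complexity: O(n^2)


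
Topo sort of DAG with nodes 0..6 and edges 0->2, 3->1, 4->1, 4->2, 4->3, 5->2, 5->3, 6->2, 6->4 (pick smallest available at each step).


Kahn's algorithm, process smallest node first
Order: [0, 5, 6, 4, 2, 3, 1]


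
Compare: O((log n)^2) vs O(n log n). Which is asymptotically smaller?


polylogarithmic grows slower than linearithmic
O((log n)^2) is asymptotically smaller; O(n log n) grows faster


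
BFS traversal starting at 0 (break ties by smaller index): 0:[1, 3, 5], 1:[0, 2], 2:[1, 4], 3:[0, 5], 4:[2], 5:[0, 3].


BFS queue: start with [0]
Visit order: [0, 1, 3, 5, 2, 4]


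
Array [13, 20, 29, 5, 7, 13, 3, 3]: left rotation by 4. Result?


Left rotate by 4: [7, 13, 3, 3, 13, 20, 29, 5]


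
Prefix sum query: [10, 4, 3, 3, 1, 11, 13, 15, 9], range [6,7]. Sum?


Prefix sums: [0, 10, 14, 17, 20, 21, 32, 45, 60, 69]
Sum[6..7] = prefix[8] - prefix[6] = 60 - 32 = 28


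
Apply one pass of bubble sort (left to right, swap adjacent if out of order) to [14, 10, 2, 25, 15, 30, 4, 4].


After one pass: [10, 2, 14, 15, 25, 4, 4, 30]


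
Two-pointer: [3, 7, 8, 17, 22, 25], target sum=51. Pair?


Two pointers: lo=0, hi=5
No pair sums to 51


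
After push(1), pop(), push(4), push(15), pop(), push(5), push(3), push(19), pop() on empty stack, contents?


push(1) -> [1]
pop() returns 1 -> []
push(4) -> [4]
push(15) -> [4, 15]
pop() returns 15 -> [4]
push(5) -> [4, 5]
push(3) -> [4, 5, 3]
push(19) -> [4, 5, 3, 19]
pop() returns 19 -> [4, 5, 3]
Final stack (bottom to top): [4, 5, 3]


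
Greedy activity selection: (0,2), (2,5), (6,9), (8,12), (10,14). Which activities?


Greedy: pick earliest-ending, then skip overlaps.
Selected (4 activities): [(0, 2), (2, 5), (6, 9), (10, 14)]


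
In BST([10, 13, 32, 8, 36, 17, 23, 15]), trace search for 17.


BST root = 10
Search for 17: compare at each node
Path: [10, 13, 32, 17]


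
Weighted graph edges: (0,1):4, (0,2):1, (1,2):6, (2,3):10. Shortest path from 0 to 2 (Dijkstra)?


Dijkstra from 0:
Distances: {0: 0, 1: 4, 2: 1, 3: 11}
Shortest distance to 2 = 1, path = [0, 2]


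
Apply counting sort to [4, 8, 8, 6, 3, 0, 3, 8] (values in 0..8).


Count array: [1, 0, 0, 2, 1, 0, 1, 0, 3]
Reconstruct: [0, 3, 3, 4, 6, 8, 8, 8]


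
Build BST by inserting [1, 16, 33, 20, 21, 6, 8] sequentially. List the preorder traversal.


Root = 1; build tree by BST insertion.
Preorder traversal: [1, 16, 6, 8, 33, 20, 21]


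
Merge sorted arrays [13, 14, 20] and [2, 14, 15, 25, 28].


Compare heads, take smaller each step.
Merged: [2, 13, 14, 14, 15, 20, 25, 28]


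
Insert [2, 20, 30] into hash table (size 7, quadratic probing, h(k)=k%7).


Insertions: 2->slot 2; 20->slot 6; 30->slot 3
Table: [None, None, 2, 30, None, None, 20]


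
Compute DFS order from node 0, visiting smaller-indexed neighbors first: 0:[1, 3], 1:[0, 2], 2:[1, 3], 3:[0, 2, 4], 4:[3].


DFS stack-based: start with [0]
Visit order: [0, 1, 2, 3, 4]


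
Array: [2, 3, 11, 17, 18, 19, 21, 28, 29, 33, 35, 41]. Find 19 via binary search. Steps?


Search for 19:
[0,11] mid=5 arr[5]=19
Total: 1 comparisons


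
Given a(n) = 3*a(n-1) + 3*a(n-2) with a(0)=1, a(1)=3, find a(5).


Build bottom-up:
...a(3)=45, a(4)=171, a(5)=3*171+3*45=648


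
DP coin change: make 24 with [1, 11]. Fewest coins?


dp[0]=0; dp[i]=1+min(dp[i-c] for c in coins)
...dp[19]=9, dp[20]=10, dp[21]=11, dp[22]=2, dp[23]=3, dp[24]=4
Minimum coins for 24 = 4


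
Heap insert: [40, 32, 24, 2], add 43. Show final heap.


Append 43: [40, 32, 24, 2, 43]
Bubble up: swap idx 4(43) with idx 1(32); swap idx 1(43) with idx 0(40)
Result: [43, 40, 24, 2, 32]


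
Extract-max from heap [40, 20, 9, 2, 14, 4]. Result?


Max = 40
Replace root with last, heapify down
Resulting heap: [20, 14, 9, 2, 4]


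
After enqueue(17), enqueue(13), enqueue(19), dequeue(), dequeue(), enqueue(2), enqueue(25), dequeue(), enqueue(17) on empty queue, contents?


enqueue(17) -> [17]
enqueue(13) -> [17, 13]
enqueue(19) -> [17, 13, 19]
dequeue() returns 17 -> [13, 19]
dequeue() returns 13 -> [19]
enqueue(2) -> [19, 2]
enqueue(25) -> [19, 2, 25]
dequeue() returns 19 -> [2, 25]
enqueue(17) -> [2, 25, 17]
Final queue (front to back): [2, 25, 17]


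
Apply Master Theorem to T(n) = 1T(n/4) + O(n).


a=1, b=4, c=1. log_4(1)=0 < c=1. Case 3: O(n^c) = O(n)
Complexity: O(n)


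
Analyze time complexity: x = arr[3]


Analysis: constant-time operation, no loop
Complexity: O(1)


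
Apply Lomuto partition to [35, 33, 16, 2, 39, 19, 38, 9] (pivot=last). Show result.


Elements <= 9 go left of pivot.
Result: [2, 9, 16, 35, 39, 19, 38, 33], pivot at index 1


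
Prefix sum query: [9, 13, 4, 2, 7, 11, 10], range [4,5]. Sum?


Prefix sums: [0, 9, 22, 26, 28, 35, 46, 56]
Sum[4..5] = prefix[6] - prefix[4] = 46 - 28 = 18


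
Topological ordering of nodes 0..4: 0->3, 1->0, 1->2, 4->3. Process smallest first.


Kahn's algorithm, process smallest node first
Order: [1, 0, 2, 4, 3]


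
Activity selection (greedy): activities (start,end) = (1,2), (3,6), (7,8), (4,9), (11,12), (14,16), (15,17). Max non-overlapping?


Greedy: pick earliest-ending, then skip overlaps.
Selected (5 activities): [(1, 2), (3, 6), (7, 8), (11, 12), (14, 16)]


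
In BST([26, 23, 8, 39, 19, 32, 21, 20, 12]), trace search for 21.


BST root = 26
Search for 21: compare at each node
Path: [26, 23, 8, 19, 21]


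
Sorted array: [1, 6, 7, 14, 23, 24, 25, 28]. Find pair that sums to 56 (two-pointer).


Two pointers: lo=0, hi=7
No pair sums to 56


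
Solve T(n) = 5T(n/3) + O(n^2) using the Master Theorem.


a=5, b=3, c=2. log_3(5)=1.465 < c=2. Case 3: O(n^c) = O(n^2)
Complexity: O(n^2)


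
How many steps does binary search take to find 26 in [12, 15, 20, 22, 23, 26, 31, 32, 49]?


Search for 26:
[0,8] mid=4 arr[4]=23
[5,8] mid=6 arr[6]=31
[5,5] mid=5 arr[5]=26
Total: 3 comparisons


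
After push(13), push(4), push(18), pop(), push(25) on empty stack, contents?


push(13) -> [13]
push(4) -> [13, 4]
push(18) -> [13, 4, 18]
pop() returns 18 -> [13, 4]
push(25) -> [13, 4, 25]
Final stack (bottom to top): [13, 4, 25]
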